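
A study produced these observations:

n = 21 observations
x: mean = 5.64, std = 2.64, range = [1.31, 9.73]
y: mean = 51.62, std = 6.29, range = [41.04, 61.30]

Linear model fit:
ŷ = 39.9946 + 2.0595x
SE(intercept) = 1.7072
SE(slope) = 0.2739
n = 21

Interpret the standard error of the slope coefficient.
SE(slope) = 0.2739 measures the uncertainty in the estimated slope. The coefficient is estimated precisely (SE/|β̂₁| = 13.3%).

SE(β̂₁) = 0.2739 says: if we drew many samples of n = 21 from the same population and refit each time, the fitted slopes would scatter with a standard deviation of roughly 0.2739 around the true β₁.

Relative precision:
- SE / |β̂₁| = 0.2739 / 2.0595 = 13.3%
- Rule of thumb (under 20%: precise; 20% to under 50%: moderately precise; 50% or more: imprecise) → precise

Rough 95% range (±2 SE): 2.0595 ± 0.5478 → (1.5117, 2.6073).

What drives SE(β̂₁): more residual scatter → larger SE; larger n (here n = 21) → smaller SE; wider spread of x values → smaller SE.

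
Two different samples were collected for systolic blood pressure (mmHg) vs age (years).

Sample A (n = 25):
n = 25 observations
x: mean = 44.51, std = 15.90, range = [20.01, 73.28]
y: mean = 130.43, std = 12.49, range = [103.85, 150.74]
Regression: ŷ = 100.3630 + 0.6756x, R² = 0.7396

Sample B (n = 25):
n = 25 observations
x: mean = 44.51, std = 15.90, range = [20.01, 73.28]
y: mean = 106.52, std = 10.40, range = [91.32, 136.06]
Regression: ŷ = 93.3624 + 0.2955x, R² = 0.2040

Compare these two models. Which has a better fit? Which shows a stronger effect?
Model A has the better fit (R² = 0.7396 vs 0.2040). Model A shows the stronger effect (|β₁| = 0.6756 vs 0.2955).

Model Comparison:

Fit — compare R²:
- Model A: R² = 0.7396 → 73.96% of variance in blood pressure explained
- Model B: R² = 0.2040 → 20.40% of variance in blood pressure explained
- 0.7396 > 0.2040 → Model A has the better fit

Which has the larger per-year effect? (|β₁|)
- Model A: β₁ = 0.6756 → predicted blood pressure rises 0.6756 mmHg per additional year of age
- Model B: β₁ = 0.2955 → predicted blood pressure rises 0.2955 mmHg per additional year of age
- |0.6756| > |0.2955| → Model A shows the stronger marginal effect

Note: R² measures how tightly points cluster around the line; β₁ measures how steep the line is — they answer different questions.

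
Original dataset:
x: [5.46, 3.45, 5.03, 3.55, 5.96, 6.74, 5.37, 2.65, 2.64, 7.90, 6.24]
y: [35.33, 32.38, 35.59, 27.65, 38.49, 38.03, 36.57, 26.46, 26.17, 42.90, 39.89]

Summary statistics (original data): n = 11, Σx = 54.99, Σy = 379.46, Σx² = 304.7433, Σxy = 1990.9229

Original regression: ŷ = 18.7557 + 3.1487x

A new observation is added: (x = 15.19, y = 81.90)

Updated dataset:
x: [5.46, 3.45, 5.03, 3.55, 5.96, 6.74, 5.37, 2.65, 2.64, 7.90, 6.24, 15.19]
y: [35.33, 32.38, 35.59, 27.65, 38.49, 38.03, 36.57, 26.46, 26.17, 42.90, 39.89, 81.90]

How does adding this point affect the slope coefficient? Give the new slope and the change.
New slope β₁ = 4.2929 versus 3.1487 before: a change of +1.1442 (+36.3%).

The new point has HIGH LEVERAGE: x = 15.19 is far from the original mean x̄ = 54.99/11 ≈ 5.00 (original range [2.64, 7.90]).

Step 1: Update the sums with the new point (n goes from 11 to 12)
Σx  = 54.99 + 15.19 = 70.18
Σy  = 379.46 + 81.90 = 461.36
Σx² = 304.7433 + 15.19² = 304.7433 + 230.7361 = 535.4794
Σxy = 1990.9229 + 15.19×81.90 = 1990.9229 + 1244.0610 = 3234.9839

Step 2: Recompute the slope with b₁ = (nΣxy − ΣxΣy) / (nΣx² − (Σx)²)
Numerator   = 12×3234.9839 − 70.18×461.36 = 38819.8068 − 32378.2448 = 6441.5620
Denominator = 12×535.4794 − 70.18² = 6425.7528 − 4925.2324 = 1500.5204
b₁(new) = 6441.5620 / 1500.5204 = 4.2929

(Same formula on the original sums: (11×1990.9229 − 54.99×379.46) / (11×304.7433 − 54.99²) = 1033.6465 / 328.2762 = 3.1487, matching the given fit.)

Step 3: Change in slope
Δβ₁ = 4.2929 − 3.1487 = +1.1442
Relative change = +1.1442 / 3.1487 × 100% = +36.3%
→ the slope increases when the point is added.

Because the point sits above the extension of the original line at a high-leverage x, it tilts the fit up.
In practice: investigate whether it comes from the same population as the rest of the sample; refit with and without it and report both if conclusions differ.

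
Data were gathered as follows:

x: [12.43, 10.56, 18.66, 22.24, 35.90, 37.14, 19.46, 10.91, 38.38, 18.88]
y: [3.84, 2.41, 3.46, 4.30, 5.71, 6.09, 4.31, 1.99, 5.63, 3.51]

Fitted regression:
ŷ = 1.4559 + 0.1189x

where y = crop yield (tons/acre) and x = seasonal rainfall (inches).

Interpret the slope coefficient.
An increase of one inch in rainfall is associated with a 0.1189 tons/acre increase in predicted crop yield.

The slope β₁ = 0.1189 gives the rate at which the fitted crop yield changes with rainfall.

Interpretation:
- Rainfall up by 1 inch → predicted crop yield increases by 0.1189 tons/acre
- The effect is assumed constant over the observed range of x (linearity)

(β₀ = 1.4559 is the fitted value at x = 0 and is not part of the slope interpretation.)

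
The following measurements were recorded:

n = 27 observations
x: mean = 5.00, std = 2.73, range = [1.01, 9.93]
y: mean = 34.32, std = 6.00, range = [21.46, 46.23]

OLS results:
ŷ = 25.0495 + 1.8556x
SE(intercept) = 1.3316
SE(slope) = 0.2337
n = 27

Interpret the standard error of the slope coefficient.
SE(slope) = 0.2337 measures the uncertainty in the estimated slope. The coefficient is estimated precisely (SE/|β̂₁| = 12.6%).

SE(β̂₁) = s / √Sxx, where s is the residual standard deviation and Sxx = Σ(x − x̄)². It is the yardstick for how far β̂₁ = 1.8556 could plausibly be from the true slope.

Relative precision:
- SE / |β̂₁| = 0.2337 / 1.8556 = 12.6%
- Rule of thumb (under 20%: precise; 20% to under 50%: moderately precise; 50% or more: imprecise) → precise

Link to interval estimation: a confidence interval for β₁ is β̂₁ ± t* × 0.2337, so SE sets the half-width per unit of t*.

What drives SE(β̂₁): more residual scatter → larger SE; wider spread of x values → smaller SE; larger n (here n = 27) → smaller SE.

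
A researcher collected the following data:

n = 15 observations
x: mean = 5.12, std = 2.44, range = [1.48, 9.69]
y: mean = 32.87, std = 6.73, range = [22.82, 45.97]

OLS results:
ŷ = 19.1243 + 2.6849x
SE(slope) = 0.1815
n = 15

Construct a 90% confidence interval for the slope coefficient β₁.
The 90% CI for β₁ is (2.3635, 3.0063)

Confidence interval for the slope:

The 90% CI for β₁ is: β̂₁ ± t*(α/2, n-2) × SE(β̂₁)

Step 1: Find critical t-value
- Confidence level = 0.9
- Degrees of freedom = n - 2 = 15 - 2 = 13
- t*(α/2, 13) = 1.7709

Step 2: Calculate margin of error
Margin = 1.7709 × 0.1815 = 0.3214

Step 3: Construct interval
CI = 2.6849 ± 0.3214
CI = (2.3635, 3.0063)

Interpretation: We are 90% confident that the true slope β₁ lies between 2.3635 and 3.0063.
The interval does not include 0, suggesting a significant linear relationship.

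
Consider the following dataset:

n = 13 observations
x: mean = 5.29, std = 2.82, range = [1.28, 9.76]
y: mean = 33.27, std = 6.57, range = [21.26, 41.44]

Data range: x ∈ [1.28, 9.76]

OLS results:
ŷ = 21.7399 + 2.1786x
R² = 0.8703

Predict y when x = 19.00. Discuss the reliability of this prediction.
ŷ = 63.1333, but this is extrapolation (above the data range [1.28, 9.76]) and may be unreliable.

Prediction calculation:
ŷ = 21.7399 + 2.1786 × 19.00
ŷ = 63.1333

Reliability:
- Data range: x ∈ [1.28, 9.76]
- Prediction point: x = 19.00 is 9.24 units above the observed range → this is EXTRAPOLATION, not interpolation

Why that matters here:
- There are no observations near this x to validate the fitted line there
- Real relationships often flatten, saturate, or turn nonlinear at extremes

The R² = 0.8703 only validates the fit within [1.28, 9.76]; treat ŷ = 63.1333 with caution.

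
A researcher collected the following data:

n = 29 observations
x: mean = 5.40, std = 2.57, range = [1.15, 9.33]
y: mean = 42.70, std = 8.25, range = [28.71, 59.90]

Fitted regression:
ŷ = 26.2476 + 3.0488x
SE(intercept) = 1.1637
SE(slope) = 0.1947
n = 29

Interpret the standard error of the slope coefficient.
The slope 3.0488 is pinned down to within about ±0.1947 (one SE) by these data — relative uncertainty 6.4%, i.e. precise.

What SE measures:
- The standard error quantifies the sampling variability of the coefficient estimate
- It is the estimated standard deviation of β̂₁ across hypothetical repeated samples of the same size
- Smaller SE → more precise estimate

Relative precision:
- SE / |β̂₁| = 0.1947 / 3.0488 = 6.4%
- Rule of thumb (under 20%: precise; 20% to under 50%: moderately precise; 50% or more: imprecise) → precise

Rough 95% range (±2 SE): 3.0488 ± 0.3894 → (2.6594, 3.4382).

What drives SE(β̂₁): more residual scatter → larger SE.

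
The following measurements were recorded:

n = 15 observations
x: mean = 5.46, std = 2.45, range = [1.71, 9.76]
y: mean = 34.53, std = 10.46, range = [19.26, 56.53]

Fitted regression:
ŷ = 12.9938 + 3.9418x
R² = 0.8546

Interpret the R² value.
R² = 0.8546 means 85.46% of the variation in y is explained by the linear relationship with x. This indicates a strong fit.

The coefficient of determination R² is the fraction of the total variation in y that the fitted line accounts for.

Here R² = 0.8546:
- Explained: 85.46% of the variation in y
- Unexplained (residual): 100% − 85.46% = 14.54%
- Rule of thumb (below 0.3 weak; 0.3 to below 0.7 moderate; 0.7 and above strong) → strong

Calculation: R² = 1 − (SS_res / SS_tot), where SS_res is the sum of squared residuals and SS_tot the total sum of squares.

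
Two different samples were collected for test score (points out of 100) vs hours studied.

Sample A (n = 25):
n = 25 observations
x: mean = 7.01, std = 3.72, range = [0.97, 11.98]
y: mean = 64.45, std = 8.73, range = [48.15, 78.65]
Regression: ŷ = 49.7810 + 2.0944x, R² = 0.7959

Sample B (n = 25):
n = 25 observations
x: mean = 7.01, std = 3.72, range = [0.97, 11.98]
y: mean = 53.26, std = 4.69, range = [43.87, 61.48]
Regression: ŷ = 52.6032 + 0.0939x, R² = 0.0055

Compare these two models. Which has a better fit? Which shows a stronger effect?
Model A has the better fit (R² = 0.7959 vs 0.0055). Model A shows the stronger effect (|β₁| = 2.0944 vs 0.0939).

Model Comparison:

Which explains more variance? (R²)
- Model A: R² = 0.7959 → 79.59% of variance in test score explained
- Model B: R² = 0.0055 → 0.55% of variance in test score explained
- 0.7959 > 0.0055 → Model A has the better fit

Strength of effect — compare |β₁|:
- Model A: β₁ = 2.0944 → predicted test score rises 2.0944 points per additional hour of study time
- Model B: β₁ = 0.0939 → predicted test score rises 0.0939 points per additional hour of study time
- |2.0944| > |0.0939| → Model A shows the stronger marginal effect

Note: The two samples could reflect different populations, time periods, or measurement quality.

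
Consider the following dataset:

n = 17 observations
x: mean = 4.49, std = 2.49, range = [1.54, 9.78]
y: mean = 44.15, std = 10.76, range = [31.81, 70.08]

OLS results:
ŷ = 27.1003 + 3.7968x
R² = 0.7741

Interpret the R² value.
R² = 0.7741 means 77.41% of the variation in y is explained by the linear relationship with x. This indicates a strong fit.

The coefficient of determination R² is the fraction of the total variation in y that the fitted line accounts for.

Here R² = 0.7741:
- Explained: 77.41% of the variation in y
- Unexplained (residual): 100% − 77.41% = 22.59%
- Rule of thumb (below 0.3 weak; 0.3 to below 0.7 moderate; 0.7 and above strong) → strong

Note: R² says nothing about causation, and a high R² does not by itself mean the linear form is appropriate — check the residuals.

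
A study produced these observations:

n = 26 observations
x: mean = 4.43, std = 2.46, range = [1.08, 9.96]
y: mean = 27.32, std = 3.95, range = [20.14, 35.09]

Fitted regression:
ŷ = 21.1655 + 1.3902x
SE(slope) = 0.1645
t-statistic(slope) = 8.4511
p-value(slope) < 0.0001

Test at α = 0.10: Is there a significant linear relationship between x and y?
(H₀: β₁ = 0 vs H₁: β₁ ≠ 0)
Since p-value < 0.0001 < α = 0.10, reject H₀ — the slope is significantly different from 0.

Hypothesis test for the slope coefficient:

H₀: β₁ = 0 (no linear relationship)
H₁: β₁ ≠ 0 (linear relationship exists)

Test statistic: t = β̂₁ / SE(β̂₁) = 1.3902 / 0.1645 = 8.4511

The p-value (<0.0001) is the probability, under H₀, of a t-statistic at least as extreme as |t| = 8.4511 (two-sided, df = n − 2 = 24).

Decision rule: reject H₀ if p-value < α.
p-value < 0.0001 < α = 0.10 → reject H₀.

Conclusion: the linear association between x and y is significant at the 10% level.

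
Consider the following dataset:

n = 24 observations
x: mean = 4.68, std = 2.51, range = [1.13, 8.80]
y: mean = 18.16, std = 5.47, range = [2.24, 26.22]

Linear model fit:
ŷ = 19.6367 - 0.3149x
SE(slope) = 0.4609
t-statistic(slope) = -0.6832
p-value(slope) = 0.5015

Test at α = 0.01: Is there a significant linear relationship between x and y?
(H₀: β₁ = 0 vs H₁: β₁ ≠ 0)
Since p-value = 0.5015 ≥ α = 0.01, fail to reject H₀ — the slope is not significantly different from 0.

Hypothesis test for the slope coefficient:

H₀: β₁ = 0 (no linear relationship)
H₁: β₁ ≠ 0 (linear relationship exists)

Test statistic: t = β̂₁ / SE(β̂₁) = -0.3149 / 0.4609 = -0.6832

p = 0.5015: how often a slope estimate this far from 0 (in SE units) would arise by chance if β₁ were truly 0.

Decision rule: reject H₀ if p-value < α.
p-value = 0.5015 ≥ α = 0.01 → fail to reject H₀.

There is not sufficient evidence at the 1% significance level to conclude that a linear relationship exists between x and y.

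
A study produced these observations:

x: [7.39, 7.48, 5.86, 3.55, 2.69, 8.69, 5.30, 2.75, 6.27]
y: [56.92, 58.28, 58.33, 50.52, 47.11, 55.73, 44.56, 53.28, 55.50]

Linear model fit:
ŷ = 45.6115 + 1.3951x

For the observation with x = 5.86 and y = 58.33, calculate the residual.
Residual = 4.5432

The residual is the difference between the actual value and the predicted value:

Residual = y - ŷ

Step 1: Calculate predicted value
ŷ = 45.6115 + 1.3951 × 5.86
ŷ = 53.7868

Step 2: Calculate residual
Residual = 58.33 - 53.7868
Residual = 4.5432

Interpretation: the model underestimates the actual value by 4.5432 at this point (positive residual → observation lies above the fitted line).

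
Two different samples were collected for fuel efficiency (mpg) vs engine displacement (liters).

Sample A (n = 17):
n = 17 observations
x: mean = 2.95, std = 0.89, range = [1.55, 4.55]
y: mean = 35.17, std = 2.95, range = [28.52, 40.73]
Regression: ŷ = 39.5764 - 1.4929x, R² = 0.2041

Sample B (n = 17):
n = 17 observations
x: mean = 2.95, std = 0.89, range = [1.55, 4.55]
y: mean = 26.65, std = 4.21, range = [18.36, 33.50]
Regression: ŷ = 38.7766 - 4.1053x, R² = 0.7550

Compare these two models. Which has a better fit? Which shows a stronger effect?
Model B has the better fit (R² = 0.7550 vs 0.2041). Model B shows the stronger effect (|β₁| = 4.1053 vs 1.4929).

Model Comparison:

Which explains more variance? (R²)
- Model A: R² = 0.2041 → 20.41% of variance in fuel efficiency explained
- Model B: R² = 0.7550 → 75.50% of variance in fuel efficiency explained
- 0.7550 > 0.2041 → Model B has the better fit

Effect size (slope magnitude):
- Model A: β₁ = -1.4929 → predicted fuel efficiency falls 1.4929 mpg per additional liter of engine displacement
- Model B: β₁ = -4.1053 → predicted fuel efficiency falls 4.1053 mpg per additional liter of engine displacement
- |-1.4929| < |-4.1053| → Model B shows the stronger marginal effect

Note: The two samples could reflect different populations, time periods, or measurement quality.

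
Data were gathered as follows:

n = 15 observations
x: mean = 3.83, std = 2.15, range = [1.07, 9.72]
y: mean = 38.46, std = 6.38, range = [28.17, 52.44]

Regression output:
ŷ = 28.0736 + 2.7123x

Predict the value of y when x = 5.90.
ŷ = 44.0762

Plug x = 5.90 into the fitted line:

ŷ = 28.0736 + 2.7123 × 5.90
ŷ = 28.0736 + 16.0026
ŷ = 44.0762

This is the fitted mean response at that x — an individual observation would come with a wider prediction interval.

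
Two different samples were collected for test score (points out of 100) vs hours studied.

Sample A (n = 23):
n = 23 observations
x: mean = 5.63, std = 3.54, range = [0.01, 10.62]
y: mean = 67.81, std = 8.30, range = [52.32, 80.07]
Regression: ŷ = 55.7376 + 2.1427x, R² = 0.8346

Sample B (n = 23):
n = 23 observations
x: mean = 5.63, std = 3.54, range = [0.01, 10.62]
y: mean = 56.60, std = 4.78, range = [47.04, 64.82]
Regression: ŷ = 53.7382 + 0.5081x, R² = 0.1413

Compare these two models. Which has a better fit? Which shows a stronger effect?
Model A has the better fit (R² = 0.8346 vs 0.1413). Model A shows the stronger effect (|β₁| = 2.1427 vs 0.5081).

Model Comparison:

Which explains more variance? (R²)
- Model A: R² = 0.8346 → 83.46% of variance in test score explained
- Model B: R² = 0.1413 → 14.13% of variance in test score explained
- 0.8346 > 0.1413 → Model A has the better fit

Effect size (slope magnitude):
- Model A: β₁ = 2.1427 → predicted test score rises 2.1427 points per additional hour of study time
- Model B: β₁ = 0.5081 → predicted test score rises 0.5081 points per additional hour of study time
- |2.1427| > |0.5081| → Model A shows the stronger marginal effect

Note: R² measures how tightly points cluster around the line; β₁ measures how steep the line is — they answer different questions.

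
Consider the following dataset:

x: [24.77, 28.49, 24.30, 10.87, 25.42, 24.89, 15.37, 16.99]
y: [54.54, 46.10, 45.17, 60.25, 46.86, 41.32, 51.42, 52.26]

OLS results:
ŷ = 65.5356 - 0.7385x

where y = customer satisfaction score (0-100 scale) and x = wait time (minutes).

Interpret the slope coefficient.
An increase of one minute in wait time is associated with a 0.7385 points decrease in predicted satisfaction score.

β₁ = -0.7385 is the change in predicted satisfaction score (points) per additional minute of wait time.

Interpretation:
- Wait time up by 1 minute → predicted satisfaction score decreases by 0.7385 points
- The effect is assumed constant over the observed range of x (linearity)

(β₀ = 65.5356 is the fitted value at x = 0 and is not part of the slope interpretation.)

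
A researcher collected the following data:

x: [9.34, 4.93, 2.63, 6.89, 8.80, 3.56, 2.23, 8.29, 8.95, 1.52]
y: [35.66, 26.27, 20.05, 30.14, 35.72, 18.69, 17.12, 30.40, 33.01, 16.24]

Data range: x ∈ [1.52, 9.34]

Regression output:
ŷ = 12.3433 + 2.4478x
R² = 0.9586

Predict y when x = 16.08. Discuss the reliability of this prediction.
ŷ = 51.7039 (extrapolation — x = 16.08 lies outside [1.52, 9.34], so reliability is low).

Prediction calculation:
ŷ = 12.3433 + 2.4478 × 16.08
ŷ = 51.7039

Reliability:
- Data range: x ∈ [1.52, 9.34]
- Prediction point: x = 16.08 is 6.74 units above the observed range → this is EXTRAPOLATION, not interpolation

Why that matters here:
- R² describes fit only over the sampled x values; it says nothing about behaviour beyond them
- The linear relationship may not hold outside the observed range

A defensible statement: 'if the linear trend continued to x = 16.08, y would be about 51.7039' — the premise is untested.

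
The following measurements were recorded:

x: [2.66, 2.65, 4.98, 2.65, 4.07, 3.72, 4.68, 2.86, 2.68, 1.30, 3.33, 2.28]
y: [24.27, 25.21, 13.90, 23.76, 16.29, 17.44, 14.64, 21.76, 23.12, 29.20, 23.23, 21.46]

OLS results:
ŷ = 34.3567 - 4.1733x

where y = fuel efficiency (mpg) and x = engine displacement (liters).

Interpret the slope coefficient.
On average, fuel efficiency is about 4.1733 mpg lower for every extra liter of engine displacement.

The slope coefficient β₁ = -4.1733 represents the marginal effect of engine displacement on fuel efficiency.

Interpretation:
- Engine displacement up by 1 liter → predicted fuel efficiency decreases by 4.1733 mpg
- The effect is assumed constant over the observed range of x (linearity)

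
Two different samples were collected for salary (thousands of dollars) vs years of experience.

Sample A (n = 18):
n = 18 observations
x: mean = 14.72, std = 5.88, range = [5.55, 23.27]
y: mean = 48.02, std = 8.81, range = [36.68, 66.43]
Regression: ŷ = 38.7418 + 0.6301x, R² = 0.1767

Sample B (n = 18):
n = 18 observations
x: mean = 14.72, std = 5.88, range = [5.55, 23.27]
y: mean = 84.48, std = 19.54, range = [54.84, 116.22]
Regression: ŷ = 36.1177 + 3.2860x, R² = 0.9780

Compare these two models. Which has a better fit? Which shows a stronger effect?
Model B has the better fit (R² = 0.9780 vs 0.1767). Model B shows the stronger effect (|β₁| = 3.2860 vs 0.6301).

Model Comparison:

Fit — compare R²:
- Model A: R² = 0.1767 → 17.67% of variance in salary explained
- Model B: R² = 0.9780 → 97.80% of variance in salary explained
- 0.9780 > 0.1767 → Model B has the better fit

Which has the larger per-year effect? (|β₁|)
- Model A: β₁ = 0.6301 → predicted salary rises 0.6301 thousand dollars per additional year of experience
- Model B: β₁ = 3.2860 → predicted salary rises 3.2860 thousand dollars per additional year of experience
- |0.6301| < |3.2860| → Model B shows the stronger marginal effect

Notes:
- A better fit (higher R²) doesn't necessarily mean a more important relationship.
- The two samples could reflect different populations, time periods, or measurement quality.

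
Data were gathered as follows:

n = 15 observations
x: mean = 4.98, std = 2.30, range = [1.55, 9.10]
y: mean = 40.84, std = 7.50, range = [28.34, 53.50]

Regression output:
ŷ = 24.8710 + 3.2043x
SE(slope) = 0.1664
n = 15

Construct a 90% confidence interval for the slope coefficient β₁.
The 90% CI for β₁ is (2.9096, 3.4990)

Confidence interval for the slope:

The 90% CI for β₁ is: β̂₁ ± t*(α/2, n-2) × SE(β̂₁)

Step 1: Find critical t-value
- Confidence level = 0.9
- Degrees of freedom = n - 2 = 15 - 2 = 13
- t*(α/2, 13) = 1.7709

Step 2: Calculate margin of error
Margin = 1.7709 × 0.1664 = 0.2947

Step 3: Construct interval
CI = 3.2043 ± 0.2947
CI = (2.9096, 3.4990)

Interpretation: each one-unit increase in x is associated with a change in mean y of between 2.9096 and 3.4990, with 90% confidence.
Since 0 is outside the interval, a two-sided test at α = 0.10 would reject H₀: β₁ = 0.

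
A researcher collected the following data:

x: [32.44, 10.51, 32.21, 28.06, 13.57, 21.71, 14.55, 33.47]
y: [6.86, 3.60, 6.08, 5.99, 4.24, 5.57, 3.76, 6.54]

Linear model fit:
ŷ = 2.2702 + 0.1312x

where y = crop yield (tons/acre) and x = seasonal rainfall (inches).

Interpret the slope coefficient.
On average, crop yield is about 0.1312 tons/acre higher for every extra inch of rainfall.

β₁ = 0.1312 is the change in predicted crop yield (tons/acre) per additional inch of rainfall.

Interpretation:
- Rainfall up by 1 inch → predicted crop yield increases by 0.1312 tons/acre
- The effect is assumed constant over the observed range of x (linearity)
- The sign (+) gives the direction; the magnitude 0.1312 gives the size of the effect per inch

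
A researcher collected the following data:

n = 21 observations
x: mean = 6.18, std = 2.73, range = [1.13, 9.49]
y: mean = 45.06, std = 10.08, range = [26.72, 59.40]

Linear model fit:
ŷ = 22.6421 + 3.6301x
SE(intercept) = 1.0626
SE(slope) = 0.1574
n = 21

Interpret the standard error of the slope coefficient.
SE(β̂₁) = 0.1574 is the estimated standard deviation of the slope estimate across repeated samples; relative to β̂₁ = 3.6301 that is 4.3%, a precise estimate.

What SE measures:
- The standard error quantifies the sampling variability of the coefficient estimate
- It is the estimated standard deviation of β̂₁ across hypothetical repeated samples of the same size
- Smaller SE → more precise estimate

Relative precision:
- SE / |β̂₁| = 0.1574 / 3.6301 = 4.3%
- Rule of thumb (under 20%: precise; 20% to under 50%: moderately precise; 50% or more: imprecise) → precise

Rough 95% range (±2 SE): 3.6301 ± 0.3148 → (3.3153, 3.9449).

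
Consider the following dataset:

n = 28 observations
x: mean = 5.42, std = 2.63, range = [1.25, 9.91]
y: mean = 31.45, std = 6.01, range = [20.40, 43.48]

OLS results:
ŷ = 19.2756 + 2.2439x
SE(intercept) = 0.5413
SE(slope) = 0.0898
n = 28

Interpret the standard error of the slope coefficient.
The slope 2.2439 is pinned down to within about ±0.0898 (one SE) by these data — relative uncertainty 4.0%, i.e. precise.

What SE measures:
- The standard error quantifies the sampling variability of the coefficient estimate
- It is the estimated standard deviation of β̂₁ across hypothetical repeated samples of the same size
- Smaller SE → more precise estimate

Relative precision:
- SE / |β̂₁| = 0.0898 / 2.2439 = 4.0%
- Rule of thumb (under 20%: precise; 20% to under 50%: moderately precise; 50% or more: imprecise) → precise

Link to interval estimation: a confidence interval for β₁ is β̂₁ ± t* × 0.0898, so SE sets the half-width per unit of t*.

What drives SE(β̂₁): more residual scatter → larger SE; wider spread of x values → smaller SE; larger n (here n = 28) → smaller SE.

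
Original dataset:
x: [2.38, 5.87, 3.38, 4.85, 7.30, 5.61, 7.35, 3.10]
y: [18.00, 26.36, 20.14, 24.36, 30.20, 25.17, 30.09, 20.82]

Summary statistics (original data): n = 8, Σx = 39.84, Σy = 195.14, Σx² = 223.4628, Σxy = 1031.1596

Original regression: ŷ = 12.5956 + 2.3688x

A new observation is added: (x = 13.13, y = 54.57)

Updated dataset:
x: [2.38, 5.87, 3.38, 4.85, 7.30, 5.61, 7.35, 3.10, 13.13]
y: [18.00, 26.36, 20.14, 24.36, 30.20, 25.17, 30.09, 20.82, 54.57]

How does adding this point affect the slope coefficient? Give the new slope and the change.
Adding the point moves β₁ from 2.3688 to 3.3053, i.e. it increases by 0.9365 (+39.5%).

The new point has HIGH LEVERAGE: x = 13.13 is far from the original mean x̄ = 39.84/8 ≈ 4.98 (original range [2.38, 7.35]).

Step 1: Update the sums with the new point (n goes from 8 to 9)
Σx  = 39.84 + 13.13 = 52.97
Σy  = 195.14 + 54.57 = 249.71
Σx² = 223.4628 + 13.13² = 223.4628 + 172.3969 = 395.8597
Σxy = 1031.1596 + 13.13×54.57 = 1031.1596 + 716.5041 = 1747.6637

Step 2: Recompute the slope with b₁ = (nΣxy − ΣxΣy) / (nΣx² − (Σx)²)
Numerator   = 9×1747.6637 − 52.97×249.71 = 15728.9733 − 13227.1387 = 2501.8346
Denominator = 9×395.8597 − 52.97² = 3562.7373 − 2805.8209 = 756.9164
b₁(new) = 2501.8346 / 756.9164 = 3.3053

(Same formula on the original sums: (8×1031.1596 − 39.84×195.14) / (8×223.4628 − 39.84²) = 474.8992 / 200.4768 = 2.3688, matching the given fit.)

Step 3: Change in slope
Δβ₁ = 3.3053 − 2.3688 = +0.9365
Relative change = +0.9365 / 2.3688 × 100% = +39.5%
→ the slope increases when the point is added.

Because the point sits above the extension of the original line at a high-leverage x, it tilts the fit up.
In practice: investigate whether it comes from the same population as the rest of the sample.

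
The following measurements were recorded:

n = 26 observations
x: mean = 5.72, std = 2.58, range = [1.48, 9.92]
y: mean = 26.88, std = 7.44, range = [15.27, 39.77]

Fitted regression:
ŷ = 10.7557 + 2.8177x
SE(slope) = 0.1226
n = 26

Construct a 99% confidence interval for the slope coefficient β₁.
The 99% CI for β₁ is (2.4748, 3.1606)

Confidence interval for the slope:

The 99% CI for β₁ is: β̂₁ ± t*(α/2, n-2) × SE(β̂₁)

Step 1: Find critical t-value
- Confidence level = 0.99
- Degrees of freedom = n - 2 = 26 - 2 = 24
- t*(α/2, 24) = 2.7969

Step 2: Calculate margin of error
Margin = 2.7969 × 0.1226 = 0.3429

Step 3: Construct interval
CI = 2.8177 ± 0.3429
CI = (2.4748, 3.1606)

Interpretation: intervals built this way capture the true β₁ in 99% of repeated samples; here the plausible range for the per-unit effect of x on y is 2.4748 to 3.1606.
The interval does not include 0, suggesting a significant linear relationship.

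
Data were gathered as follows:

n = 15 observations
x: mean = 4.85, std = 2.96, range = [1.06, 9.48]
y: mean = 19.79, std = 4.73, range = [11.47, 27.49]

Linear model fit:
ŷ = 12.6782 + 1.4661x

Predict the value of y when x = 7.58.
ŷ = 23.7912

x = 7.58 lies inside the observed range [1.06, 9.48], so the fitted equation applies directly:

ŷ = 12.6782 + 1.4661 × 7.58
ŷ = 12.6782 + 11.1130
ŷ = 23.7912

This is a point prediction; actual observations scatter around it by roughly the residual standard deviation.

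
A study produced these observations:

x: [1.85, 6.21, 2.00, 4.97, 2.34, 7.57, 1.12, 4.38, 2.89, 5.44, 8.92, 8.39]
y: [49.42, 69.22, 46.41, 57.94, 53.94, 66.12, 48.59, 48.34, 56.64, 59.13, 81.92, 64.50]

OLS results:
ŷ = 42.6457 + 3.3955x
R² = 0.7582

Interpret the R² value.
About 75.82% of the variability in y is accounted for by the regression on x (R² = 0.7582) — a strong linear fit.

R² (coefficient of determination) measures the proportion of variance in y explained by the regression model.

Here R² = 0.7582:
- Explained: 75.82% of the variation in y
- Unexplained (residual): 100% − 75.82% = 24.18%
- Rule of thumb (below 0.3 weak; 0.3 to below 0.7 moderate; 0.7 and above strong) → strong

Note: R² says nothing about causation, and a high R² does not by itself mean the linear form is appropriate — check the residuals.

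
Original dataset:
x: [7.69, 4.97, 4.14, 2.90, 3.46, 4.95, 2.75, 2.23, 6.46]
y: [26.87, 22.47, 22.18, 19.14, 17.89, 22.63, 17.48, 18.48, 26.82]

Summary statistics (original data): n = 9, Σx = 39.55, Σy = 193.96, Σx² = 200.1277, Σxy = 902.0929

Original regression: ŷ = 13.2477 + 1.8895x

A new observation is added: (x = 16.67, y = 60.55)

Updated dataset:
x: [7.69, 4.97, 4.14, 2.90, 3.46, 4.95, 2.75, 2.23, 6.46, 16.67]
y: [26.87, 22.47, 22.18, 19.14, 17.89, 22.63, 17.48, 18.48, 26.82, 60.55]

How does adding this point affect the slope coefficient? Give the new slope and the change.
Adding the point moves β₁ from 1.8895 to 2.9677, i.e. it increases by 1.0782 (+57.1%).

The new point has HIGH LEVERAGE: x = 16.67 is far from the original mean x̄ = 39.55/9 ≈ 4.39 (original range [2.23, 7.69]).

Step 1: Update the sums with the new point (n goes from 9 to 10)
Σx  = 39.55 + 16.67 = 56.22
Σy  = 193.96 + 60.55 = 254.51
Σx² = 200.1277 + 16.67² = 200.1277 + 277.8889 = 478.0166
Σxy = 902.0929 + 16.67×60.55 = 902.0929 + 1009.3685 = 1911.4614

Step 2: Recompute the slope with b₁ = (nΣxy − ΣxΣy) / (nΣx² − (Σx)²)
Numerator   = 10×1911.4614 − 56.22×254.51 = 19114.6140 − 14308.5522 = 4806.0618
Denominator = 10×478.0166 − 56.22² = 4780.1660 − 3160.6884 = 1619.4776
b₁(new) = 4806.0618 / 1619.4776 = 2.9677

(Same formula on the original sums: (9×902.0929 − 39.55×193.96) / (9×200.1277 − 39.55²) = 447.7181 / 236.9468 = 1.8895, matching the given fit.)

Step 3: Change in slope
Δβ₁ = 2.9677 − 1.8895 = +1.0782
Relative change = +1.0782 / 1.8895 × 100% = +57.1%
→ the slope increases when the point is added.

A high-leverage point only changes the slope if it is off the original line; here y = 60.55 is above the original trend, so the slope increases.
In practice: refit with and without it and report both if conclusions differ; examine leverage (hᵢ) and Cook's distance rather than deleting it automatically.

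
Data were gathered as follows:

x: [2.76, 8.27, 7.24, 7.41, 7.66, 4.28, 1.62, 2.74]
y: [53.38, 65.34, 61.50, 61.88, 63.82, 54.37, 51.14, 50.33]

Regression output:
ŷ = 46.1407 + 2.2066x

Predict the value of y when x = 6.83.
ŷ = 61.2118

x = 6.83 lies inside the observed range [1.62, 8.27], so the fitted equation applies directly:

ŷ = 46.1407 + 2.2066 × 6.83
ŷ = 46.1407 + 15.0711
ŷ = 61.2118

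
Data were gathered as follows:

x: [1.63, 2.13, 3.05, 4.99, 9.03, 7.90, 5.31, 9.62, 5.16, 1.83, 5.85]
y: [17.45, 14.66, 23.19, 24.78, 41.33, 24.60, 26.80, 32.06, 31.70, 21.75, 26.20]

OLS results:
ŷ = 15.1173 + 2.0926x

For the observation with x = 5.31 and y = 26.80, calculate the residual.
Residual = 0.5710

The residual is the difference between the actual value and the predicted value:

Residual = y - ŷ

Step 1: Calculate predicted value
ŷ = 15.1173 + 2.0926 × 5.31
ŷ = 26.2290

Step 2: Calculate residual
Residual = 26.80 - 26.2290
Residual = 0.5710

Interpretation: the model underestimates the actual value by 0.5710 at this point (positive residual → observation lies above the fitted line).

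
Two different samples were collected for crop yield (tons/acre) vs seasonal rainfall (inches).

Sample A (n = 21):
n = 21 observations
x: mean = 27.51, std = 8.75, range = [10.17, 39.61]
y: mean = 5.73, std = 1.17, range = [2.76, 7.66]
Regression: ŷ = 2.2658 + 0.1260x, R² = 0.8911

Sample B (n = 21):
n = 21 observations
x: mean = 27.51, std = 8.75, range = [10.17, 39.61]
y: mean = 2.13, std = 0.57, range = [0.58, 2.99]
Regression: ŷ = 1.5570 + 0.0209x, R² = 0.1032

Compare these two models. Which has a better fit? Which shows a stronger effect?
Model A has the better fit (R² = 0.8911 vs 0.1032). Model A shows the stronger effect (|β₁| = 0.1260 vs 0.0209).

Model Comparison:

Which explains more variance? (R²)
- Model A: R² = 0.8911 → 89.11% of variance in crop yield explained
- Model B: R² = 0.1032 → 10.32% of variance in crop yield explained
- 0.8911 > 0.1032 → Model A has the better fit

Strength of effect — compare |β₁|:
- Model A: β₁ = 0.1260 → predicted crop yield rises 0.1260 tons/acre per additional inch of rainfall
- Model B: β₁ = 0.0209 → predicted crop yield rises 0.0209 tons/acre per additional inch of rainfall
- |0.1260| > |0.0209| → Model A shows the stronger marginal effect

Notes:
- The two samples could reflect different populations, time periods, or measurement quality.
- A steeper slope doesn't make a better model if the scatter around the line is large.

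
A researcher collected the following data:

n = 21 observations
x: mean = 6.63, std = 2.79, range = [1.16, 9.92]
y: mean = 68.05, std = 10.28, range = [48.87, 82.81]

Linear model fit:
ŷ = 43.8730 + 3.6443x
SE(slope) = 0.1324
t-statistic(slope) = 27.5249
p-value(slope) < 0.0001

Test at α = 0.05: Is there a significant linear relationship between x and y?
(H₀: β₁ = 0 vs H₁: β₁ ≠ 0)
p-value < 0.0001 < α = 0.05, so we reject H₀. The relationship is significant.

Hypothesis test for the slope coefficient:

H₀: β₁ = 0 (no linear relationship)
H₁: β₁ ≠ 0 (linear relationship exists)

Test statistic: t = β̂₁ / SE(β̂₁) = 3.6443 / 0.1324 = 27.5249

With df = 19, the two-sided p-value for |t| = 27.5249 is <0.0001.

Decision rule: reject H₀ if p-value < α.
p-value < 0.0001 < α = 0.05 → reject H₀.

There is sufficient evidence at the 5% significance level to conclude that a linear relationship exists between x and y.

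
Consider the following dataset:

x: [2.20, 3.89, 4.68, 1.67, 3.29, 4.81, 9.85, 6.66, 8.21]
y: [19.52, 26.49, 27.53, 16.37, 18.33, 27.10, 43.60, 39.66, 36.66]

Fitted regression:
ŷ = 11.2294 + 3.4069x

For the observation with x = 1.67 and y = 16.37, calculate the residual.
Residual = -0.5489

The residual is the difference between the actual value and the predicted value:

Residual = y - ŷ

Step 1: Calculate predicted value
ŷ = 11.2294 + 3.4069 × 1.67
ŷ = 16.9189

Step 2: Calculate residual
Residual = 16.37 - 16.9189
Residual = -0.5489

Interpretation: the model overestimates the actual value by 0.5489 at this point (negative residual → observation lies below the fitted line).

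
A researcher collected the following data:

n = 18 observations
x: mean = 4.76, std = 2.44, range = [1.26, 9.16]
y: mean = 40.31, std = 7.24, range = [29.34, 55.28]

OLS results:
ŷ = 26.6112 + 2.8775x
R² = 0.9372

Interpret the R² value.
About 93.72% of the variability in y is accounted for by the regression on x (R² = 0.9372) — a strong linear fit.

The coefficient of determination R² is the fraction of the total variation in y that the fitted line accounts for.

Here R² = 0.9372:
- Explained: 93.72% of the variation in y
- Unexplained (residual): 100% − 93.72% = 6.28%
- Rule of thumb (below 0.3 weak; 0.3 to below 0.7 moderate; 0.7 and above strong) → strong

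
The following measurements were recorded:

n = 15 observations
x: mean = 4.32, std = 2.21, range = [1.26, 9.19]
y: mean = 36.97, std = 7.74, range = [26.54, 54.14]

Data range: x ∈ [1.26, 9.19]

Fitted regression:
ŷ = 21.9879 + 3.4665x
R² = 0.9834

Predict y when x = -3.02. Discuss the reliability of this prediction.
ŷ = 11.5191 (extrapolation — x = -3.02 lies outside [1.26, 9.19], so reliability is low).

Prediction calculation:
ŷ = 21.9879 + 3.4665 × (-3.02)
ŷ = 11.5191

Reliability:
- Data range: x ∈ [1.26, 9.19]
- Prediction point: x = -3.02 is 4.28 units below the observed range → this is EXTRAPOLATION, not interpolation

Why that matters here:
- R² describes fit only over the sampled x values; it says nothing about behaviour beyond them
- There are no observations near this x to validate the fitted line there

The R² = 0.9834 only validates the fit within [1.26, 9.19]; treat ŷ = 11.5191 with caution.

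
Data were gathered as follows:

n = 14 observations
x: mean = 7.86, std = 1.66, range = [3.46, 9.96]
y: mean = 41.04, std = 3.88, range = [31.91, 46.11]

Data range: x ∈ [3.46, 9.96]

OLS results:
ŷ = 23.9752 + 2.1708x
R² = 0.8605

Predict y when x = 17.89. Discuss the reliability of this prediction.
The equation gives ŷ = 62.8108; however x = 17.89 is 7.93 units above the observed range, so this extrapolated value should not be trusted.

Prediction calculation:
ŷ = 23.9752 + 2.1708 × 17.89
ŷ = 62.8108

Reliability:
- Data range: x ∈ [3.46, 9.96]
- Prediction point: x = 17.89 is 7.93 units above the observed range → this is EXTRAPOLATION, not interpolation

Why that matters here:
- Real relationships often flatten, saturate, or turn nonlinear at extremes
- There are no observations near this x to validate the fitted line there

Report the number if required, but flag clearly that it is an extrapolation.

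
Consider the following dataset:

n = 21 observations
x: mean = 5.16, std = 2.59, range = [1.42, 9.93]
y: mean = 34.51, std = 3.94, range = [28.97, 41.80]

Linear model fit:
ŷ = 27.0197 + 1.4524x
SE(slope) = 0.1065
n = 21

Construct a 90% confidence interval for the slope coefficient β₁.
The 90% CI for β₁ is (1.2683, 1.6365)

Confidence interval for the slope:

The 90% CI for β₁ is: β̂₁ ± t*(α/2, n-2) × SE(β̂₁)

Step 1: Find critical t-value
- Confidence level = 0.9
- Degrees of freedom = n - 2 = 21 - 2 = 19
- t*(α/2, 19) = 1.7291

Step 2: Calculate margin of error
Margin = 1.7291 × 0.1065 = 0.1841

Step 3: Construct interval
CI = 1.4524 ± 0.1841
CI = (1.2683, 1.6365)

Interpretation: intervals built this way capture the true β₁ in 90% of repeated samples; here the plausible range for the per-unit effect of x on y is 1.2683 to 1.6365.
Both endpoints are positive, so the data support a genuinely positive slope at this confidence level.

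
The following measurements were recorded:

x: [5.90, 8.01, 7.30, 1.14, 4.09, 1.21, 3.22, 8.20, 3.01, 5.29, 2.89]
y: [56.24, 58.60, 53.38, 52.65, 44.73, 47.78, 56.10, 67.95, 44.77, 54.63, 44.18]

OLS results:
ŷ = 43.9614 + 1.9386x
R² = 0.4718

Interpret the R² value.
The model explains 47.18% of the variance in y (R² = 0.4718), leaving 52.82% unexplained; the fit is moderate.

The coefficient of determination R² is the fraction of the total variation in y that the fitted line accounts for.

Here R² = 0.4718:
- Explained: 47.18% of the variation in y
- Unexplained (residual): 100% − 47.18% = 52.82%
- Rule of thumb (below 0.3 weak; 0.3 to below 0.7 moderate; 0.7 and above strong) → moderate

Calculation: R² = 1 − (SS_res / SS_tot), where SS_res is the sum of squared residuals and SS_tot the total sum of squares.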